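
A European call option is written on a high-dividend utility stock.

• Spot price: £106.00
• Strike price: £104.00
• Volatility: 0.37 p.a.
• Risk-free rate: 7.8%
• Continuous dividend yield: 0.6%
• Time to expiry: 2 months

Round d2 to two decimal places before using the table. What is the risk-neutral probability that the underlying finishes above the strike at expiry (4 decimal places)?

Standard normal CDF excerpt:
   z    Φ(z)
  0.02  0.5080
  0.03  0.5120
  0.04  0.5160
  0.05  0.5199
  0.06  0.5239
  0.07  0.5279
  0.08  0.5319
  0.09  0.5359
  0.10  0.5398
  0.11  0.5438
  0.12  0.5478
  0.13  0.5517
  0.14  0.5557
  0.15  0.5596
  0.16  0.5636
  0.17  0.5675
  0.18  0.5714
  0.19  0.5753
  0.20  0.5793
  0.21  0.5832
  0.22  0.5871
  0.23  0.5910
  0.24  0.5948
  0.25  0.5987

0.5517

σ√T = 0.37·√0.1667 = 0.1511
ln(S/K) + (r − q + σ²/2)T = ln(106/104) + (0.078 − 0.006 + 0.37²/2)·0.1667 = 0.0190 + 0.0234 = 0.0425
d₁ = 0.0425 / 0.1511 = 0.2811 ≈ 0.28
d₂ = d₁ − σ√T = 0.2811 − 0.1511 = 0.1300 ≈ 0.13
Risk-neutral Pr[S_T > K] = N(d₂) = N(0.13) = 0.5517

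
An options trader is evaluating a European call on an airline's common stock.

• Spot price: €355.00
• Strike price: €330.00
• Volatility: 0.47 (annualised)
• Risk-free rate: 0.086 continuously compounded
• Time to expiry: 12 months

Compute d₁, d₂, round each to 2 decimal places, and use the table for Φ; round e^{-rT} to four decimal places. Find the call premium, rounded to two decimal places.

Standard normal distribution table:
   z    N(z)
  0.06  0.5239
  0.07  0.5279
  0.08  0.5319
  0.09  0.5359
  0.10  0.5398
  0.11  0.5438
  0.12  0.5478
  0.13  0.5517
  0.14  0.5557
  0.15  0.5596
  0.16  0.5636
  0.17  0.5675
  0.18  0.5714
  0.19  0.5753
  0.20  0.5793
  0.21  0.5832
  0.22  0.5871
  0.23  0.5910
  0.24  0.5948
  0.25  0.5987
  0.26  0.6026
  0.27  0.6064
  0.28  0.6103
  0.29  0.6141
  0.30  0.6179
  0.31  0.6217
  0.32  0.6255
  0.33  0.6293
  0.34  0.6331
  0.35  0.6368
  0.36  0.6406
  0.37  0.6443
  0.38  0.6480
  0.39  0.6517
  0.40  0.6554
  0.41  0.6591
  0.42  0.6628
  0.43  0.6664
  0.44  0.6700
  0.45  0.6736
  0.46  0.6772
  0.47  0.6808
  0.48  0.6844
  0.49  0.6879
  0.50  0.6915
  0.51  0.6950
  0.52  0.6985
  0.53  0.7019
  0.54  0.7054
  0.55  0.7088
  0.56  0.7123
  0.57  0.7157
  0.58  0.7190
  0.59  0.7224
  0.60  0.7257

€90.62

T = 1;  σ√T = 0.4700
d₁ = [ln(355/330) + (0.086 + ½·0.47²)·1] / (σ√T) = (0.0730 + 0.1964) / 0.4700 = 0.5734 → 0.57
d₂ = 0.5734 − 0.4700 = 0.1034 → 0.10
exp(−rT) = exp(−0.086·1) = 0.9176
N(d₁) = N(0.57) = 0.7157;  N(d₂) = N(0.10) = 0.5398
C = 355·0.7157 − 330·0.9176·0.5398 = 254.0735 − 163.4558 = 90.6177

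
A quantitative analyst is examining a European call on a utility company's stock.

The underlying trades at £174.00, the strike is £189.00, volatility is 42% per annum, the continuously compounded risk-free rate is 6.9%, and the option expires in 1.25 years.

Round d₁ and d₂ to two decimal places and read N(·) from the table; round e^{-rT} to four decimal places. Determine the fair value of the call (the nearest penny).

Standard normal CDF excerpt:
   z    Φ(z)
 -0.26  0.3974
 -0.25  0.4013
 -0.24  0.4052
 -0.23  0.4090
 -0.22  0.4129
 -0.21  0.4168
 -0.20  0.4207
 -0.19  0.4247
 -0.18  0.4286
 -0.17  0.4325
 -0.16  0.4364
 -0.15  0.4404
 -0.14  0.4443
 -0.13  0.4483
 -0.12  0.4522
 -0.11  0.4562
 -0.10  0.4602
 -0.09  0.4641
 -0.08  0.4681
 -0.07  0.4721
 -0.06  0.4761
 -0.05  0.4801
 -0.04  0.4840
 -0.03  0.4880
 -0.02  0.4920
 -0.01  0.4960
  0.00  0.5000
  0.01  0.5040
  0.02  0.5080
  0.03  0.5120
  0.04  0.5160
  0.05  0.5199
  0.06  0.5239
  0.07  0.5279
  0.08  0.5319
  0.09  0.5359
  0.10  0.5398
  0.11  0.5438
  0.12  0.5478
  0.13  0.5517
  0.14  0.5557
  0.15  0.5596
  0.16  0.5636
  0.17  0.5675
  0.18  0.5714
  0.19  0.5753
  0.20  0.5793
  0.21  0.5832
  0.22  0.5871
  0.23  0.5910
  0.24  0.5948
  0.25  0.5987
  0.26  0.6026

T = 1.25;  σ√T = 0.4696
d₁ = [ln(174/189) + (0.069 + 0.42²/2)·1.25] / 0.4696 = [-0.0827 + 0.1965] / 0.4696 = 0.2424 → 0.24
d₂ = d₁ − σ√T = 0.2424 − 0.4696 = -0.2272 → -0.23
exp(−rT) = exp(−0.069·1.25) = 0.9174
C = 174·N(0.24) − 189·0.9174·N(-0.23) = 174·0.5948 − 189·0.9174·0.4090 = 103.4952 − 70.9159 = 32.5793

£32.58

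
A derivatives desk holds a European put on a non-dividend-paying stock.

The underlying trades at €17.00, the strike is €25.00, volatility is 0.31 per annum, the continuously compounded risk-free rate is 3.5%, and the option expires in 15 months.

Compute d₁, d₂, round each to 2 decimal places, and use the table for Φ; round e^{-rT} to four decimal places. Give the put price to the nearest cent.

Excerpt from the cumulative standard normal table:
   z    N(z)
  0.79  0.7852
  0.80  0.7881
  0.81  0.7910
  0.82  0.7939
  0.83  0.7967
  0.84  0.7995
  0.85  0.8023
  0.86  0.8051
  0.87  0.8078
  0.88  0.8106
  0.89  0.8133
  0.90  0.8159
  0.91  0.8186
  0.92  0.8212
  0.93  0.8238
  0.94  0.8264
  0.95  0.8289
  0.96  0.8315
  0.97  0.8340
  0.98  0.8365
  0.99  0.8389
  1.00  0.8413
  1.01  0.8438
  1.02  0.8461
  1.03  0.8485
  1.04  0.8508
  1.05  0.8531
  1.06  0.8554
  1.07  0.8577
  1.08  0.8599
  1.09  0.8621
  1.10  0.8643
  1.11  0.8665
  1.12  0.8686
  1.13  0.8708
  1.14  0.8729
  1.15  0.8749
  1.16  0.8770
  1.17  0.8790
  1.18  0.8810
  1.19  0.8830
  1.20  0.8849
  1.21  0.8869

€7.54

T = 1.25;  σ√T = 0.3466
ln(S/K) + (r + σ²/2)T = ln(17/25) + (0.035 + 0.31²/2)·1.25 = -0.3857 + 0.1038 = -0.2818
d₁ = -0.2818 / 0.3466 = -0.8132 ≈ -0.81
d₂ = d₁ − σ√T = -0.8132 − 0.3466 = -1.1598 ≈ -1.16
e^(−rT) = e^(−0.035·1.25) = 0.9572
N(−d₂) = N(1.16) = 0.8770;  N(−d₁) = N(0.81) = 0.7910
P = 25·0.9572·0.8770 − 17·0.7910 = 20.9866 − 13.4470 = 7.5396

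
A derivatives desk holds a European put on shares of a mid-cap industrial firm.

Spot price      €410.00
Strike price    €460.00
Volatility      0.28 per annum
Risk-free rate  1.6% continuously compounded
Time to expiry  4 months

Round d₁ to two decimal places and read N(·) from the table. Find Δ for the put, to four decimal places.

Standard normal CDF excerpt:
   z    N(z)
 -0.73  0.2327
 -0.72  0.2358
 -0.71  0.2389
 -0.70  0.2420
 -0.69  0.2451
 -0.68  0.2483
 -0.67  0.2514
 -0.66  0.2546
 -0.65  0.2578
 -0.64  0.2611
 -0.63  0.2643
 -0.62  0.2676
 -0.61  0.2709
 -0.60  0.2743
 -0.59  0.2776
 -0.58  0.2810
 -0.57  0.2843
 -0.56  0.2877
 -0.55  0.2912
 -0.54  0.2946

-0.7257

T = 0.3333;  σ√T = 0.1617
d₁ = [ln(410/460) + (0.016 + 0.28²/2)·0.3333] / 0.1617 = [-0.1151 + 0.0184] / 0.1617 = -0.5980 → -0.60
N(d₁) = N(-0.60) = 0.2743
Δ_put = N(d₁) − 1 = 0.2743 − 1 = -0.7257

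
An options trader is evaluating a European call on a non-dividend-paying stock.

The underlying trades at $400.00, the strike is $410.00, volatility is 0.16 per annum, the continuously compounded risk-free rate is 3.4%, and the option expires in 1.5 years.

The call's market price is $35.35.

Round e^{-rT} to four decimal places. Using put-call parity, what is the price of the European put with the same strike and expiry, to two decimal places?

$24.97

e^(−rT) = e^(−0.034·1.5) = 0.9503
Put-call parity: C − P = S − K·e^(−rT) = 400 − 410·0.9503 = 400 − 389.6230 = 10.3770
P = C − (C − P) = 35.35 − (10.3770) = 24.9730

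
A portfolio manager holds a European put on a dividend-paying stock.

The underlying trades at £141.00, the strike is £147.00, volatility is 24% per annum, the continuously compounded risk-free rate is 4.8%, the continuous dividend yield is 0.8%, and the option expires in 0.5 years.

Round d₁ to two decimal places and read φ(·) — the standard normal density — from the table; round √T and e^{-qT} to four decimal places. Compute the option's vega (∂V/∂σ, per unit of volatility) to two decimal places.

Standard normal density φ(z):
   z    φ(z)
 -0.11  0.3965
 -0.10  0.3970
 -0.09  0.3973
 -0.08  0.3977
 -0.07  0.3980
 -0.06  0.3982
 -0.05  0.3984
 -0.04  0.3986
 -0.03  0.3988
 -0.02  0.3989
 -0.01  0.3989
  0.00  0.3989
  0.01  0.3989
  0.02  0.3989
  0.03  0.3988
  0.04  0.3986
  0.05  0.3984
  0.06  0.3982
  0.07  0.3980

39.58

T = 0.5;  σ√T = 0.1697
d₁ = [ln(141/147) + (0.048 − 0.008 + 0.24²/2)·0.5] / 0.1697 = [-0.0417 + 0.0344] / 0.1697 = -0.0429 ≈ -0.04
√T = √0.5 = 0.7071
φ(d₁) = φ(-0.04) = 0.3986
e^(−qT) = e^(−0.008·0.5) = 0.9960
vega = S·e^(−qT)·φ(d₁)·√T = 141·0.9960·0.3986·0.7071 = 39.5819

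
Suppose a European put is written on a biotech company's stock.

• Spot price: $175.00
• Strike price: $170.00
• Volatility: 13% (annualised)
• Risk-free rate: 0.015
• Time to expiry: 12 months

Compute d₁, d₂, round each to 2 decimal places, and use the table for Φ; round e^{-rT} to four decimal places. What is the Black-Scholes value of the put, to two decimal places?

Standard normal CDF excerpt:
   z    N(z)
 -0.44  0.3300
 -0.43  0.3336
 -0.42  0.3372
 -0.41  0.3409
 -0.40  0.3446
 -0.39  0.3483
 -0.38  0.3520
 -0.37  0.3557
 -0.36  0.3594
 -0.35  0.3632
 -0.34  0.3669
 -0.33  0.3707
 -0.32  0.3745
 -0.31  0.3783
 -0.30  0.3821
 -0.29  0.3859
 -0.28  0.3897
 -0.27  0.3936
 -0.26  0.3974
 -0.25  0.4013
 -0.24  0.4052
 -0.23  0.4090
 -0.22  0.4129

T = 1;  σ√T = 0.1300
d₁ = [ln(175/170) + (0.015 + 0.13²/2)·1] / 0.1300 = [0.0290 + 0.0234] / 0.1300 = 0.4034 → 0.40
d₂ = d₁ − σ√T = 0.4034 − 0.1300 = 0.2734 → 0.27
exp(−rT) = exp(−0.015·1) = 0.9851
N(−d₂) = N(-0.27) = 0.3936;  N(−d₁) = N(-0.40) = 0.3446
P = 170·0.9851·0.3936 − 175·0.3446 = 65.9150 − 60.3050 = 5.6100

$5.61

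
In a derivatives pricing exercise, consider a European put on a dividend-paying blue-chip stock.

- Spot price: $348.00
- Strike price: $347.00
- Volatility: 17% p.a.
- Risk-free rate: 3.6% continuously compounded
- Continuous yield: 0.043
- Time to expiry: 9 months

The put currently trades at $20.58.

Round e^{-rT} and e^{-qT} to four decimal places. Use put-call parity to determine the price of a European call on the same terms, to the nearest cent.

exp(−qT) = exp(−0.043·0.75) = 0.9683;  exp(−rT) = exp(−0.036·0.75) = 0.9734
Put-call parity: C − P = S·e^(−qT) − K·e^(−rT) = 348·0.9683 − 347·0.9734 = 336.9684 − 337.7698 = -0.8014
C = P + (C − P) = 20.58 + (-0.8014) = 19.7786

$19.78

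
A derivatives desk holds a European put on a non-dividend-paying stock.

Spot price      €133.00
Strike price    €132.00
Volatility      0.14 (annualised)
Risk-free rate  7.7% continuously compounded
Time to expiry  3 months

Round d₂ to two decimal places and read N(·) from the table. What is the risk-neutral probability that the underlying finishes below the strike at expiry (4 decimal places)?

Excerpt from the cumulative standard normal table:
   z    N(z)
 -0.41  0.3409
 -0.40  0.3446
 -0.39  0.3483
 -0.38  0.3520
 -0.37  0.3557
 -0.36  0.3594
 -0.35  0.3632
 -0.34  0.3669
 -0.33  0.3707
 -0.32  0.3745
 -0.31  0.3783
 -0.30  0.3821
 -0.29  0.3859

0.3632

σ√T = 0.14 × 0.5000 = 0.0700
d₁ = [ln(133/132) + (0.077 + ½·0.14²)·0.25] / (σ√T) = (0.0075 + 0.0217) / 0.0700 = 0.4178 which rounds to 0.42
d₂ = 0.4178 − 0.0700 = 0.3478 which rounds to 0.35
Pr(exercise) under Q = N(−d₂) = N(-0.35) = 0.3632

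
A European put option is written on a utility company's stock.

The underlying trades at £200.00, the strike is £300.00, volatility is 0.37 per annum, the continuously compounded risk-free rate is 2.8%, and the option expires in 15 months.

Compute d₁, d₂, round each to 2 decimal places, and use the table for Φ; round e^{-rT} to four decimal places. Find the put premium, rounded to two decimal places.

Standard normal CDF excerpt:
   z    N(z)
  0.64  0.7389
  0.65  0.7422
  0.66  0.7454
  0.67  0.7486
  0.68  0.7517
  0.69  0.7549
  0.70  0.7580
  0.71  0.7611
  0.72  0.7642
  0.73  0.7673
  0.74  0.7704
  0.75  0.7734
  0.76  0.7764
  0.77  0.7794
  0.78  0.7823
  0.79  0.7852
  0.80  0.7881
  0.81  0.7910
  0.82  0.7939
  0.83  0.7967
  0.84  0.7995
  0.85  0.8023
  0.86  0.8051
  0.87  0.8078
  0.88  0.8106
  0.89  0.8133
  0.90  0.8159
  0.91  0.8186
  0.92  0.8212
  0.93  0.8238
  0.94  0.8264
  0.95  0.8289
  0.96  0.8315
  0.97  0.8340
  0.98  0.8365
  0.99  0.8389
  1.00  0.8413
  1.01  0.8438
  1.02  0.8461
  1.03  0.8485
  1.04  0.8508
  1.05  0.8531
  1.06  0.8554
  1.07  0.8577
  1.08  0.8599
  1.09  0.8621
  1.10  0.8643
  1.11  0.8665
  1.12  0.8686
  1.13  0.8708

£99.39

σ√T = 0.37 × 1.1180 = 0.4137
d₁ = [ln(200/300) + (0.028 + 0.37²/2)·1.25] / 0.4137 = [-0.4055 + 0.1206] / 0.4137 = -0.6887 → -0.69
d₂ = d₁ − σ√T = -0.6887 − 0.4137 = -1.1024 → -1.10
e^(−rT) = e^(−0.028·1.25) = 0.9656
N(−d₂) = N(1.10) = 0.8643;  N(−d₁) = N(0.69) = 0.7549
P = 300·0.9656·0.8643 − 200·0.7549 = 250.3704 − 150.9800 = 99.3904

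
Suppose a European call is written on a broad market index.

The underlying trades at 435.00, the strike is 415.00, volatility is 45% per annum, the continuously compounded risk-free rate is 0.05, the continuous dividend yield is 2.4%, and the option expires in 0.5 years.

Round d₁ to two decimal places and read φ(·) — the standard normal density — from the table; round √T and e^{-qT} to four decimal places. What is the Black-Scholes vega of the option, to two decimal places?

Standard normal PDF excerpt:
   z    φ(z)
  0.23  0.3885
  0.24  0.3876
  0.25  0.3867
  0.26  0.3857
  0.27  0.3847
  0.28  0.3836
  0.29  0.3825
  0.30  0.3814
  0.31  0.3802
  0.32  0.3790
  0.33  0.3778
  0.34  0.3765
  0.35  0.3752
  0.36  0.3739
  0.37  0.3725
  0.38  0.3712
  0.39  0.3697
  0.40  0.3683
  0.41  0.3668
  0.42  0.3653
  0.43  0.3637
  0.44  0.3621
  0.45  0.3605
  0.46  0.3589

T = 0.5;  σ√T = 0.3182
d₁ = [ln(435/415) + (0.05 − 0.024 + 0.45²/2)·0.5] / 0.3182 = [0.0471 + 0.0636] / 0.3182 = 0.3479 which rounds to 0.35
√T = √0.5 = 0.7071
φ(d₁) = φ(0.35) = 0.3752
e^(−qT) = e^(−0.024·0.5) = 0.9881
vega = S·e^(−qT)·φ(d₁)·√T = 435·0.9881·0.3752·0.7071 = 114.0339
(Vega is the same for a European call and put with the same parameters.)

114.03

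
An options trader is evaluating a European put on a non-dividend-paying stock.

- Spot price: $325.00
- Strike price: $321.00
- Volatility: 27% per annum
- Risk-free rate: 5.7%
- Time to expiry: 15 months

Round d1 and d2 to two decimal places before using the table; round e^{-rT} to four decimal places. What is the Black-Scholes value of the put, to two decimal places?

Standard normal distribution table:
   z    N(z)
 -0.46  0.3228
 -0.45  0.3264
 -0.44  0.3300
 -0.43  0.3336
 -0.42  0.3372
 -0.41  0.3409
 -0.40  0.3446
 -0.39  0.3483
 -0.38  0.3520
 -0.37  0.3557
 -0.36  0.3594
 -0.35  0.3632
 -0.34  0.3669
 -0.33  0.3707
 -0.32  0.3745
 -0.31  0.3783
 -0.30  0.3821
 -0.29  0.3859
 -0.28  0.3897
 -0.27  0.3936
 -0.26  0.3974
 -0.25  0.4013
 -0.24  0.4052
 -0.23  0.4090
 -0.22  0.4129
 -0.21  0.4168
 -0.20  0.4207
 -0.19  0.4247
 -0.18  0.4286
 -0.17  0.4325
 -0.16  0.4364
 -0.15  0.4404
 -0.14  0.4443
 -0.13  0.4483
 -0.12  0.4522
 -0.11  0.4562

σ√T = 0.27·√1.25 = 0.3019
d₁ = [ln(325/321) + (0.057 + 0.27²/2)·1.25] / 0.3019 = [0.0124 + 0.1168] / 0.3019 = 0.4280 which rounds to 0.43
d₂ = d₁ − σ√T = 0.4280 − 0.3019 = 0.1261 which rounds to 0.13
exp(−rT) = exp(−0.057·1.25) = 0.9312
N(−d₂) = N(-0.13) = 0.4483;  N(−d₁) = N(-0.43) = 0.3336
P = 321·0.9312·0.4483 − 325·0.3336 = 134.0037 − 108.4200 = 25.5837

$25.58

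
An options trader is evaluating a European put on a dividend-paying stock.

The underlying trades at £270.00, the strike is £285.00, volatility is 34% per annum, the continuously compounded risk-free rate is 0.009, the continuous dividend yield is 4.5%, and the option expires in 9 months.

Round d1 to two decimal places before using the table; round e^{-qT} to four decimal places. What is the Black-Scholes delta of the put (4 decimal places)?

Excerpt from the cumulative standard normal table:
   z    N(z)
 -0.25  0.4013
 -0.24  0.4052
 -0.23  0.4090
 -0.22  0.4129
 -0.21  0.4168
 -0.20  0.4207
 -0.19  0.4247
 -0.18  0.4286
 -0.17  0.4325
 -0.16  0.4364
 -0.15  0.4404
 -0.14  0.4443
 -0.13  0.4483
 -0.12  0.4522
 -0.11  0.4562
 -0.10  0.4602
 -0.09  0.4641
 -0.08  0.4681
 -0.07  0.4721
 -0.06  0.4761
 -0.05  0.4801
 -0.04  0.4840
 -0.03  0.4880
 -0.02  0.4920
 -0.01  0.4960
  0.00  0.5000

σ√T = 0.34·√0.75 = 0.2944
ln(S/K) + (r − q + σ²/2)T = ln(270/285) + (0.009 − 0.045 + 0.34²/2)·0.75 = -0.0541 + 0.0164 = -0.0377
d₁ = -0.0377 / 0.2944 = -0.1281 ⇒ -0.13
N(d₁) = N(-0.13) = 0.4483
Δ_put = exp(−qT)·(N(d₁) − 1) = 0.9668·(0.4483 − 1) = -0.5334

-0.5334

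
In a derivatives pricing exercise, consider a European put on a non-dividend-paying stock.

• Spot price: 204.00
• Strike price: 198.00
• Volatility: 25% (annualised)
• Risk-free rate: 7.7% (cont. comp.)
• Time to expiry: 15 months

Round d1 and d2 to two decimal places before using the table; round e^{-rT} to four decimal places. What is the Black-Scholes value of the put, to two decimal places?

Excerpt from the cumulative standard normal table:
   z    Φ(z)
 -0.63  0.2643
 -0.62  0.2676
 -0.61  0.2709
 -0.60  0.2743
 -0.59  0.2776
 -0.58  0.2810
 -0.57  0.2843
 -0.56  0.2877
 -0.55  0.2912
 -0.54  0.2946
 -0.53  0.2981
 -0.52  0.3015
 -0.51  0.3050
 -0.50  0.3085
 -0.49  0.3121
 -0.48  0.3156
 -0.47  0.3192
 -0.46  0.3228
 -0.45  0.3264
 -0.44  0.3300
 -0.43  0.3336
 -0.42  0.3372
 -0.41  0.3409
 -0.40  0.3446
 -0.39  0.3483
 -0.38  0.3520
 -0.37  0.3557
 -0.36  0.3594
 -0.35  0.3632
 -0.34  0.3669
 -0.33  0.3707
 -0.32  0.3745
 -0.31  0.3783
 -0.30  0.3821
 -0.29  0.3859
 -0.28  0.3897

σ√T = 0.25·√1.25 = 0.2795
d₁ = [ln(204/198) + (0.077 + 0.25²/2)·1.25] / 0.2795 = [0.0299 + 0.1353] / 0.2795 = 0.5909 ≈ 0.59
d₂ = d₁ − σ√T = 0.5909 − 0.2795 = 0.3114 ≈ 0.31
exp(−rT) = exp(−0.077·1.25) = 0.9082
N(−d₂) = N(-0.31) = 0.3783;  N(−d₁) = N(-0.59) = 0.2776
P = 198·0.9082·0.3783 − 204·0.2776 = 68.0273 − 56.6304 = 11.3969

11.40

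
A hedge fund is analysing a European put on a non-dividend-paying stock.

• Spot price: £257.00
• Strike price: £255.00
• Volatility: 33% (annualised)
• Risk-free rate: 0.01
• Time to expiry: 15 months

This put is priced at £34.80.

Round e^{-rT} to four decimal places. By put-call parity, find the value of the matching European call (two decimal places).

exp(−rT) = exp(−0.01·1.25) = 0.9876
Put-call parity: C − P = S − K·e^(−rT) = 257 − 255·0.9876 = 257 − 251.8380 = 5.1620
C = P + (C − P) = 34.80 + (5.1620) = 39.9620

£39.96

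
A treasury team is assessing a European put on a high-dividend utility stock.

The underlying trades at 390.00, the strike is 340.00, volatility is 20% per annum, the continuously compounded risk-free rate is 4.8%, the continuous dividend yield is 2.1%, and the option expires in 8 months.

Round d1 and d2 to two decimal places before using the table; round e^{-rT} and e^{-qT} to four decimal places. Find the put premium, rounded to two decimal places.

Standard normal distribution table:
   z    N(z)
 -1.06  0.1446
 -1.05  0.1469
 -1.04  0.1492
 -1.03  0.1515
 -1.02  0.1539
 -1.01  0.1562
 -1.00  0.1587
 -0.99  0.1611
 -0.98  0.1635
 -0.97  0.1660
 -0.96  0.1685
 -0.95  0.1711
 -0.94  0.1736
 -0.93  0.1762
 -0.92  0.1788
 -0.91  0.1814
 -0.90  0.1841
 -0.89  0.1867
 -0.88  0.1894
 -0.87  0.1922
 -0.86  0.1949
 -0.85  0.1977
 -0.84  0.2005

5.03

T = 0.6667;  σ√T = 0.1633
d₁ = [ln(390/340) + (0.048 − 0.021 + ½·0.2²)·0.6667] / (σ√T) = (0.1372 + 0.0313) / 0.1633 = 1.0321 which rounds to 1.03
d₂ = 1.0321 − 0.1633 = 0.8688 which rounds to 0.87
exp(−qT) = exp(−0.021·0.6667) = 0.9861;  exp(−rT) = exp(−0.048·0.6667) = 0.9685
N(−d₂) = N(-0.87) = 0.1922;  N(−d₁) = N(-1.03) = 0.1515
P = 340·0.9685·0.1922 − 390·0.9861·0.1515 = 63.2895 − 58.2637 = 5.0258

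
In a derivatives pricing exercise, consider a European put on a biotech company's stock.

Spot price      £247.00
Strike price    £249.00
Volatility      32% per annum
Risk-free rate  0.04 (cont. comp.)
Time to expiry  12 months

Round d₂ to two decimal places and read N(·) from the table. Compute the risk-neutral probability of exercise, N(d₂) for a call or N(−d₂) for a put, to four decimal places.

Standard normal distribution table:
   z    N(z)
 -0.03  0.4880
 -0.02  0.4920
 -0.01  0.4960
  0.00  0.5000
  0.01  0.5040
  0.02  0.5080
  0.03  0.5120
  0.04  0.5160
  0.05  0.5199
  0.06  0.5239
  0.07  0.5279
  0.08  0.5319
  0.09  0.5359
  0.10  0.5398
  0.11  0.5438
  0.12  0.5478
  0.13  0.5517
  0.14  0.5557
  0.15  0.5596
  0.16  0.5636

0.5239

σ√T = 0.32·√1 = 0.3200
d₁ = [ln(247/249) + (0.04 + 0.32²/2)·1] / 0.3200 = [-0.0081 + 0.0912] / 0.3200 = 0.2598 ≈ 0.26
d₂ = d₁ − σ√T = 0.2598 − 0.3200 = -0.0602 ≈ -0.06
Risk-neutral Pr[S_T < K] = N(−d₂) = N(0.06) = 0.5239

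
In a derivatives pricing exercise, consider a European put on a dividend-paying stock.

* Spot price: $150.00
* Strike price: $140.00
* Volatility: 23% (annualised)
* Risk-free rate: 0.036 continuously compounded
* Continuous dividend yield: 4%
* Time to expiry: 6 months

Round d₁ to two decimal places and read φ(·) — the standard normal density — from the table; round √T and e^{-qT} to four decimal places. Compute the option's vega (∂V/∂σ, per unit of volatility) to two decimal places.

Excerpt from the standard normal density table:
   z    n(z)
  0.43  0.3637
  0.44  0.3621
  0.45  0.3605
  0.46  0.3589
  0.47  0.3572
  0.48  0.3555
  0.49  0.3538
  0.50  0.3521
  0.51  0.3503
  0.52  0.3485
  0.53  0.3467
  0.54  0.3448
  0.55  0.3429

σ√T = 0.23·√0.5 = 0.1626
d₁ = [ln(150/140) + (0.036 − 0.04 + 0.23²/2)·0.5] / 0.1626 = [0.0690 + 0.0112] / 0.1626 = 0.4932 → 0.49
√T = √0.5 = 0.7071
φ(d₁) = φ(0.49) = 0.3538
e^(−qT) = e^(−0.04·0.5) = 0.9802
vega = S·e^(−qT)·φ(d₁)·√T = 150·0.9802·0.3538·0.7071 = 36.7828
(The call has the same vega.)

36.78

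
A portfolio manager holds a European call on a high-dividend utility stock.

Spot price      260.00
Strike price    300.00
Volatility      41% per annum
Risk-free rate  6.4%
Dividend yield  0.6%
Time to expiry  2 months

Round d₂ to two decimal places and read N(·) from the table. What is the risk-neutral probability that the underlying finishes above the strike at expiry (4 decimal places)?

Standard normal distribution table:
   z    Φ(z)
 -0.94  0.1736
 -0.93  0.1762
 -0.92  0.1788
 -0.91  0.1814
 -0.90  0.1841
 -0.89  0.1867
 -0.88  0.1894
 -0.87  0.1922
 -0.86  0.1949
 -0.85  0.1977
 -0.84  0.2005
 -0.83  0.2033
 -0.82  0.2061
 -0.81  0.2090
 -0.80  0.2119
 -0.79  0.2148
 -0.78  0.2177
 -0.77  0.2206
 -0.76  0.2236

0.1894

σ√T = 0.41·√0.1667 = 0.1674
d₁ = [ln(260/300) + (0.064 − 0.006 + 0.41²/2)·0.1667] / 0.1674 = [-0.1431 + 0.0237] / 0.1674 = -0.7135 which rounds to -0.71
d₂ = d₁ − σ√T = -0.7135 − 0.1674 = -0.8809 which rounds to -0.88
Risk-neutral Pr[S_T > K] = N(d₂) = N(-0.88) = 0.1894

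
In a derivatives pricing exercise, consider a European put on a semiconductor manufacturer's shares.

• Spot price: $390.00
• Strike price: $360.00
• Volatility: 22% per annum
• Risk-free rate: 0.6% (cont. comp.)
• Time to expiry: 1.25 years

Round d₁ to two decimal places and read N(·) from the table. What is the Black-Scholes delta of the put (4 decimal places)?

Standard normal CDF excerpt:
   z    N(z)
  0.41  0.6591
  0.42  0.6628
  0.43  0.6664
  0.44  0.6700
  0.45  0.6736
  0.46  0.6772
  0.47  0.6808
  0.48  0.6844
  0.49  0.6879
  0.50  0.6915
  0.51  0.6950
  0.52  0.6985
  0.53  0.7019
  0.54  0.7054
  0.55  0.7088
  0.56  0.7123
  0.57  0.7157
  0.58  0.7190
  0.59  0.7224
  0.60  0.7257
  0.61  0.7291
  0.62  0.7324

σ√T = 0.22 × 1.1180 = 0.2460
d₁ = [ln(390/360) + (0.006 + 0.22²/2)·1.25] / 0.2460 = [0.0800 + 0.0377] / 0.2460 = 0.4789 which rounds to 0.48
N(d₁) = N(0.48) = 0.6844
Δ_put = N(d₁) − 1 = 0.6844 − 1 = -0.3156

-0.3156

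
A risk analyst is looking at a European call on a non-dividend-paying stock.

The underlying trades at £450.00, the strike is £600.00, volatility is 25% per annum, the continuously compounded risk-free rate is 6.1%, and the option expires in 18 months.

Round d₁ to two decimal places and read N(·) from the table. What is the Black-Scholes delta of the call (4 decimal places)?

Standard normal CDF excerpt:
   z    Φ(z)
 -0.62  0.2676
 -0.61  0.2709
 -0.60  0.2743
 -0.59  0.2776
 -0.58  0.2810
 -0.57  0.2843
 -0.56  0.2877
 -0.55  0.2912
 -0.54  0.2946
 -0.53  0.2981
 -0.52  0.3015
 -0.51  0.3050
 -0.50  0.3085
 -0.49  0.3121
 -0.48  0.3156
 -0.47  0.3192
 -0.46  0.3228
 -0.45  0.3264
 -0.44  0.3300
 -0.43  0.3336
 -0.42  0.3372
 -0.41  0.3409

0.3121

σ√T = 0.25 × 1.2247 = 0.3062
d₁ = [ln(450/600) + (0.061 + 0.25²/2)·1.5] / 0.3062 = [-0.2877 + 0.1384] / 0.3062 = -0.4876 ≈ -0.49
N(d₁) = N(-0.49) = 0.3121
Δ_call = N(d₁) = 0.3121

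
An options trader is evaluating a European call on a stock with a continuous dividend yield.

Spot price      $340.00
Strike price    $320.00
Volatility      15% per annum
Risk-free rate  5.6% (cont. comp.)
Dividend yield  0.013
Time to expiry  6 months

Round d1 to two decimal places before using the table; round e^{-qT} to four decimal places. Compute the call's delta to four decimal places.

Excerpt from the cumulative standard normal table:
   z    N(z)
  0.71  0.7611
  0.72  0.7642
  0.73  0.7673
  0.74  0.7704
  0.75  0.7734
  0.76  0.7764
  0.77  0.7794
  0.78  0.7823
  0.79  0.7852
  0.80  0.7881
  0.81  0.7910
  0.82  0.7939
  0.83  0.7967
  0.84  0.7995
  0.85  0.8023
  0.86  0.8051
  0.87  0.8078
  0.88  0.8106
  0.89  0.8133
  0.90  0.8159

σ√T = 0.15·√0.5 = 0.1061
d₁ = [ln(340/320) + (0.056 − 0.013 + 0.15²/2)·0.5] / 0.1061 = [0.0606 + 0.0271] / 0.1061 = 0.8273 ≈ 0.83
N(d₁) = N(0.83) = 0.7967
Δ_call = e^(−qT)·N(d₁) = 0.9935·0.7967 = 0.7915

0.7915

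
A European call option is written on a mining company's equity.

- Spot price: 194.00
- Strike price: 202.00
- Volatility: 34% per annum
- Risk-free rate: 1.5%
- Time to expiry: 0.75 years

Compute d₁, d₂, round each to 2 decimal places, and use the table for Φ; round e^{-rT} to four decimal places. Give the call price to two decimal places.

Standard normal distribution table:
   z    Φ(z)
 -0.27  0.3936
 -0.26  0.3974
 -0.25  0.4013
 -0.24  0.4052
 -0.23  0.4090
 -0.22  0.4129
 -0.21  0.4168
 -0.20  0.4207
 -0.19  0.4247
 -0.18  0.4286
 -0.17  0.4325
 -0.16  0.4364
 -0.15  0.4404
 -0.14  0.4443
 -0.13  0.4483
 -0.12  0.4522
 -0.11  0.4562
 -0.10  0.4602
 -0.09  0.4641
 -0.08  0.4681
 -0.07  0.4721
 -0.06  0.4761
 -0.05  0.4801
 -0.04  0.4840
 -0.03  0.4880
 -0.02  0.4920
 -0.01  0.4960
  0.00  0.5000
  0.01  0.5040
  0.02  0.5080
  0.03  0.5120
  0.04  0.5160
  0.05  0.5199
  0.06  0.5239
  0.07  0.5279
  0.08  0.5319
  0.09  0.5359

σ√T = 0.34 × 0.8660 = 0.2944
d₁ = [ln(194/202) + (0.015 + 0.34²/2)·0.75] / 0.2944 = [-0.0404 + 0.0546] / 0.2944 = 0.0482 ⇒ 0.05
d₂ = d₁ − σ√T = 0.0482 − 0.2944 = -0.2463 ⇒ -0.25
e^(−rT) = e^(−0.015·0.75) = 0.9888
N(d₁) = N(0.05) = 0.5199;  N(d₂) = N(-0.25) = 0.4013
C = 194·0.5199 − 202·0.9888·0.4013 = 100.8606 − 80.1547 = 20.7059

20.71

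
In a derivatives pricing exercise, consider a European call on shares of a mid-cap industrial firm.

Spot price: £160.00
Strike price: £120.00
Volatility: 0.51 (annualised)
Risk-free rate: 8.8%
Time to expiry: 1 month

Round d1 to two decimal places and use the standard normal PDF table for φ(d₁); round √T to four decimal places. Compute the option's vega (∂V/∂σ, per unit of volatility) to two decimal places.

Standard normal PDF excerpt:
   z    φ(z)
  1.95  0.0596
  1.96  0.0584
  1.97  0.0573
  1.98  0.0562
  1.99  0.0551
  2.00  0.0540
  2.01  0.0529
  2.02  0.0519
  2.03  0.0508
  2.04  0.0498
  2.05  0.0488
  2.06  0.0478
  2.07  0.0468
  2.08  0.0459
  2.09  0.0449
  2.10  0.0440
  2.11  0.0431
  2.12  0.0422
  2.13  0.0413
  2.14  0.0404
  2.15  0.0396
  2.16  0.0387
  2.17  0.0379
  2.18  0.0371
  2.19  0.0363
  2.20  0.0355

σ√T = 0.51·√0.08333 = 0.1472
ln(S/K) + (r + σ²/2)T = ln(160/120) + (0.088 + 0.51²/2)·0.08333 = 0.2877 + 0.0182 = 0.3059
d₁ = 0.3059 / 0.1472 = 2.0775 ⇒ 2.08
√T = √0.08333 = 0.2887
φ(d₁) = φ(2.08) = 0.0459
vega = S·φ(d₁)·√T = 160·0.0459·0.2887 = 2.1202
(Call and put vega coincide under Black-Scholes.)

2.12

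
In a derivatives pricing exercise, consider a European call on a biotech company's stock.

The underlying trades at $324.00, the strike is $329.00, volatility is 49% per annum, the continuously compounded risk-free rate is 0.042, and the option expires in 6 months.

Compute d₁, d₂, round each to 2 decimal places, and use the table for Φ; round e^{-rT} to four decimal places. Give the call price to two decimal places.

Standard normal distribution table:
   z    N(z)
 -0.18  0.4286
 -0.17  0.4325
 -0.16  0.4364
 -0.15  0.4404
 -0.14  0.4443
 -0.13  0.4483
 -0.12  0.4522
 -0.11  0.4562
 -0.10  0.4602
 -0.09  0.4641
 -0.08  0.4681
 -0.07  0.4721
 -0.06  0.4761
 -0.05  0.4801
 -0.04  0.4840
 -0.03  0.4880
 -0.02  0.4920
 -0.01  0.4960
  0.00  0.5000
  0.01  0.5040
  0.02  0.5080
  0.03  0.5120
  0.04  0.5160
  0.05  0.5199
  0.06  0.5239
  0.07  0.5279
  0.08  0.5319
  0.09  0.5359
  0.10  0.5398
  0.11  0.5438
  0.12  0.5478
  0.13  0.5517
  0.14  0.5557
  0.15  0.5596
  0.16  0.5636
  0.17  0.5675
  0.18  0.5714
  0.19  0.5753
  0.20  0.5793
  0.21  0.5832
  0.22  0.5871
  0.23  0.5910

T = 0.5;  σ√T = 0.3465
ln(S/K) + (r + σ²/2)T = ln(324/329) + (0.042 + 0.49²/2)·0.5 = -0.0153 + 0.0810 = 0.0657
d₁ = 0.0657 / 0.3465 = 0.1897 ⇒ 0.19
d₂ = d₁ − σ√T = 0.1897 − 0.3465 = -0.1568 ⇒ -0.16
exp(−rT) = exp(−0.042·0.5) = 0.9792
C = 324·N(0.19) − 329·0.9792·N(-0.16) = 324·0.5753 − 329·0.9792·0.4364 = 186.3972 − 140.5892 = 45.8080

$45.81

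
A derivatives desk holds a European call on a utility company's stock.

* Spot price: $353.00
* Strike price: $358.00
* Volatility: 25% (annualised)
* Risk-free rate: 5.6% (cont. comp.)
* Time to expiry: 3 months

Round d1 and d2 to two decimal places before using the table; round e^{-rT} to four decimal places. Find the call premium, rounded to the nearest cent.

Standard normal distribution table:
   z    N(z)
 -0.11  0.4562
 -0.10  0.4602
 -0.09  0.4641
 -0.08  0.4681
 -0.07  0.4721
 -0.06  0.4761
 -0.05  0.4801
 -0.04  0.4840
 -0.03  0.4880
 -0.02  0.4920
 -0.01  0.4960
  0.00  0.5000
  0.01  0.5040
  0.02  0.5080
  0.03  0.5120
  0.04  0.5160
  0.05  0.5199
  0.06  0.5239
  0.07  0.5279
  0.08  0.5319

σ√T = 0.25 × 0.5000 = 0.1250
d₁ = [ln(353/358) + (0.056 + ½·0.25²)·0.25] / (σ√T) = (-0.0141 + 0.0218) / 0.1250 = 0.0620 ≈ 0.06
d₂ = 0.0620 − 0.1250 = -0.0630 ≈ -0.06
e^(−rT) = e^(−0.056·0.25) = 0.9861
N(d₁) = N(0.06) = 0.5239;  N(d₂) = N(-0.06) = 0.4761
C = 353·0.5239 − 358·0.9861·0.4761 = 184.9367 − 168.0746 = 16.8621

$16.86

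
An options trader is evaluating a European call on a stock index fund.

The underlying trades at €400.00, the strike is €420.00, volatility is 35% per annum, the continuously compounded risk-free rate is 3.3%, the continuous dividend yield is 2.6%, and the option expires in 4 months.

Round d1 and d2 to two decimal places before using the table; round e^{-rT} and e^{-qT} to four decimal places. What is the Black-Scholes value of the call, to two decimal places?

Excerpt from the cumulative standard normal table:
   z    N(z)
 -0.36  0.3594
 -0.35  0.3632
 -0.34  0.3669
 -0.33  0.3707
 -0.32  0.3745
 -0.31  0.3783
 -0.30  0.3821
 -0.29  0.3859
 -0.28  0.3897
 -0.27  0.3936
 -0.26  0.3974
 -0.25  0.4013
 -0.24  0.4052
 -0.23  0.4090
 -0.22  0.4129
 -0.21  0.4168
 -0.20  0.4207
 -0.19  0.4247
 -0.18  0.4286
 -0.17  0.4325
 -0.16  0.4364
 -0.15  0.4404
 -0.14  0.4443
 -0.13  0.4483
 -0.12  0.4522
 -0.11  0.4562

σ√T = 0.35 × 0.5774 = 0.2021
ln(S/K) + (r − q + σ²/2)T = ln(400/420) + (0.033 − 0.026 + 0.35²/2)·0.3333 = -0.0488 + 0.0227 = -0.0260
d₁ = -0.0260 / 0.2021 = -0.1289 which rounds to -0.13
d₂ = d₁ − σ√T = -0.1289 − 0.2021 = -0.3309 which rounds to -0.33
e^(−qT) = e^(−0.026·0.3333) = 0.9914;  e^(−rT) = e^(−0.033·0.3333) = 0.9891
C = 400·0.9914·N(-0.13) − 420·0.9891·N(-0.33) = 400·0.9914·0.4483 − 420·0.9891·0.3707 = 177.7778 − 153.9969 = 23.7809

€23.78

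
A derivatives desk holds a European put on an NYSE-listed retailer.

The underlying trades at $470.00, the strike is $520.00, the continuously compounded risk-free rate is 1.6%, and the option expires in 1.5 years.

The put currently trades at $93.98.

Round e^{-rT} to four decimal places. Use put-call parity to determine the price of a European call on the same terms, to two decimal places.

e^(−rT) = e^(−0.016·1.5) = 0.9763
Put-call parity: C − P = S − K·e^(−rT) = 470 − 520·0.9763 = 470 − 507.6760 = -37.6760
C = P + (C − P) = 93.98 + (-37.6760) = 56.3040

$56.30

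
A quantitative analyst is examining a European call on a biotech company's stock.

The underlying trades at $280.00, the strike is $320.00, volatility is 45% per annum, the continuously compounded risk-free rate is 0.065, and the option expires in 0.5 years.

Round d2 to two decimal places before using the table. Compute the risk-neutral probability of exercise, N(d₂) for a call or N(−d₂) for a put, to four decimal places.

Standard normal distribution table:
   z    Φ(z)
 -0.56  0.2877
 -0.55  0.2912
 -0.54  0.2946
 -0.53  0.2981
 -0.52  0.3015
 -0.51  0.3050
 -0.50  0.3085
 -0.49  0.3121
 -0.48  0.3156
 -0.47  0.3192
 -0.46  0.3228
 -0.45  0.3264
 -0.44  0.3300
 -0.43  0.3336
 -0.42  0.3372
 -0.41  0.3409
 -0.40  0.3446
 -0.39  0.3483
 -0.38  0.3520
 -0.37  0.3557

T = 0.5;  σ√T = 0.3182
d₁ = [ln(280/320) + (0.065 + ½·0.45²)·0.5] / (σ√T) = (-0.1335 + 0.0831) / 0.3182 = -0.1584 ⇒ -0.16
d₂ = -0.1584 − 0.3182 = -0.4766 ⇒ -0.48
Pr(exercise) under Q = N(d₂) = 0.3156

0.3156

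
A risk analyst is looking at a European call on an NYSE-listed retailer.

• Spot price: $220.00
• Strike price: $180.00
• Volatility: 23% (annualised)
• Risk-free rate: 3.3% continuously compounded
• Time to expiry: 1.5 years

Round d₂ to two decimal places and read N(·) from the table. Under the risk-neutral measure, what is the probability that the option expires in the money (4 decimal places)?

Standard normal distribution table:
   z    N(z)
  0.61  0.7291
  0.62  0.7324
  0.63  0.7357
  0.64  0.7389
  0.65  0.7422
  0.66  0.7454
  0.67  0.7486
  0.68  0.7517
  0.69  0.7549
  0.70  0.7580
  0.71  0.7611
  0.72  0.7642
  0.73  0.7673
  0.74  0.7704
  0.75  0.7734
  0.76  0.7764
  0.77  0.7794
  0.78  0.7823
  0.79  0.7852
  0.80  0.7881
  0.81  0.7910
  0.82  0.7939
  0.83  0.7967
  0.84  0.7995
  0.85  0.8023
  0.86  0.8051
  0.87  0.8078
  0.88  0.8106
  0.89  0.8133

σ√T = 0.23 × 1.2247 = 0.2817
d₁ = [ln(220/180) + (0.033 + 0.23²/2)·1.5] / 0.2817 = [0.2007 + 0.0892] / 0.2817 = 1.0289 → 1.03
d₂ = d₁ − σ√T = 1.0289 − 0.2817 = 0.7473 → 0.75
Risk-neutral Pr[S_T > K] = N(d₂) = N(0.75) = 0.7734

0.7734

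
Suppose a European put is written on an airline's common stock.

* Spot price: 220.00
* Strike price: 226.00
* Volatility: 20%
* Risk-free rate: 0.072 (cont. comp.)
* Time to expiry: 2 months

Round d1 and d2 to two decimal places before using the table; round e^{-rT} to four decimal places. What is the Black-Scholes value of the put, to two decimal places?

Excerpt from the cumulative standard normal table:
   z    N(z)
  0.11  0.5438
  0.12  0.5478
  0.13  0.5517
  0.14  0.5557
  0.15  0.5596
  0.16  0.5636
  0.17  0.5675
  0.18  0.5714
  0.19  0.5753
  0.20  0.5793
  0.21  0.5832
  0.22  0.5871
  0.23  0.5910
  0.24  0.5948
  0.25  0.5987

8.85

σ√T = 0.2·√0.1667 = 0.0816
ln(S/K) + (r + σ²/2)T = ln(220/226) + (0.072 + 0.2²/2)·0.1667 = -0.0269 + 0.0153 = -0.0116
d₁ = -0.0116 / 0.0816 = -0.1418 → -0.14
d₂ = d₁ − σ√T = -0.1418 − 0.0816 = -0.2234 → -0.22
exp(−rT) = exp(−0.072·0.1667) = 0.9881
P = 226·0.9881·N(0.22) − 220·N(0.14) = 226·0.9881·0.5871 − 220·0.5557 = 131.1057 − 122.2540 = 8.8517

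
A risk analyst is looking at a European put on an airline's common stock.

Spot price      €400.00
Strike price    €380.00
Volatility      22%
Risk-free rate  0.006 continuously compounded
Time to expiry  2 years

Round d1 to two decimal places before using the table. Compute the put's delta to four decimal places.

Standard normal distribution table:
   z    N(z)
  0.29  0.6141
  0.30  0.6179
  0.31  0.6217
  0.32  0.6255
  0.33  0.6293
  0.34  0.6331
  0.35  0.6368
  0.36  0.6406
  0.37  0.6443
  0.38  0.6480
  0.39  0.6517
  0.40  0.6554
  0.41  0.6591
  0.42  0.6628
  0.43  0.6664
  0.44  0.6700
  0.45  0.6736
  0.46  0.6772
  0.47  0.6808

T = 2;  σ√T = 0.3111
d₁ = [ln(400/380) + (0.006 + 0.22²/2)·2] / 0.3111 = [0.0513 + 0.0604] / 0.3111 = 0.3590 which rounds to 0.36
N(d₁) = N(0.36) = 0.6406
Δ_put = N(d₁) − 1 = 0.6406 − 1 = -0.3594

-0.3594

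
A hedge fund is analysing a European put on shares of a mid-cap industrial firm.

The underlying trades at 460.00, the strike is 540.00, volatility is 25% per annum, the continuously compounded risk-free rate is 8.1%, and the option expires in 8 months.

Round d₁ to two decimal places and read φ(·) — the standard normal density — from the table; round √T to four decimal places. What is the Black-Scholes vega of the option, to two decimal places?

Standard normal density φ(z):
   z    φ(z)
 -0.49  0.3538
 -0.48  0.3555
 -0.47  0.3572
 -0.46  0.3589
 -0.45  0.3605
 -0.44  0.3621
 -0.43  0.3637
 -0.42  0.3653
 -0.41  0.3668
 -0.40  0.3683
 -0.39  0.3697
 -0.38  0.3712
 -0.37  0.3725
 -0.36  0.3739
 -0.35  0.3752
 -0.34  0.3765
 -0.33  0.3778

137.20

σ√T = 0.25·√0.6667 = 0.2041
d₁ = [ln(460/540) + (0.081 + 0.25²/2)·0.6667] / 0.2041 = [-0.1603 + 0.0748] / 0.2041 = -0.4189 ⇒ -0.42
√T = √0.6667 = 0.8165
φ(d₁) = φ(-0.42) = 0.3653
vega = S·φ(d₁)·√T = 460·0.3653·0.8165 = 137.2030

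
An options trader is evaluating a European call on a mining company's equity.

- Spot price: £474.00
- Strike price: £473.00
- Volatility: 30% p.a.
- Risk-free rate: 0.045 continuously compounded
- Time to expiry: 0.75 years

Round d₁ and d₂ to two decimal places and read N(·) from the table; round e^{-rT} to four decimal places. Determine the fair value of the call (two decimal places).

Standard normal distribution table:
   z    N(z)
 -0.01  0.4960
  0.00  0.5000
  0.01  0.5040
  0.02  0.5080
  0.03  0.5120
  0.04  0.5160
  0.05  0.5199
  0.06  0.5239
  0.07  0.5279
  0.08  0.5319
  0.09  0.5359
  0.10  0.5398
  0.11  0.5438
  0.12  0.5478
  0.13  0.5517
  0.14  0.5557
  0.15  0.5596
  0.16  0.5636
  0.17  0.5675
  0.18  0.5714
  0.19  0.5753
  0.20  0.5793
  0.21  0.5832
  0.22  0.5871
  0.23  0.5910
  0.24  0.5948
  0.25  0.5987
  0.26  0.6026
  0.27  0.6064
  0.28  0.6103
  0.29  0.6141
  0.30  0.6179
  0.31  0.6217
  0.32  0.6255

£56.96

σ√T = 0.3·√0.75 = 0.2598
ln(S/K) + (r + σ²/2)T = ln(474/473) + (0.045 + 0.3²/2)·0.75 = 0.0021 + 0.0675 = 0.0696
d₁ = 0.0696 / 0.2598 = 0.2679 → 0.27
d₂ = d₁ − σ√T = 0.2679 − 0.2598 = 0.0081 → 0.01
exp(−rT) = exp(−0.045·0.75) = 0.9668
N(d₁) = N(0.27) = 0.6064;  N(d₂) = N(0.01) = 0.5040
C = 474·0.6064 − 473·0.9668·0.5040 = 287.4336 − 230.4774 = 56.9562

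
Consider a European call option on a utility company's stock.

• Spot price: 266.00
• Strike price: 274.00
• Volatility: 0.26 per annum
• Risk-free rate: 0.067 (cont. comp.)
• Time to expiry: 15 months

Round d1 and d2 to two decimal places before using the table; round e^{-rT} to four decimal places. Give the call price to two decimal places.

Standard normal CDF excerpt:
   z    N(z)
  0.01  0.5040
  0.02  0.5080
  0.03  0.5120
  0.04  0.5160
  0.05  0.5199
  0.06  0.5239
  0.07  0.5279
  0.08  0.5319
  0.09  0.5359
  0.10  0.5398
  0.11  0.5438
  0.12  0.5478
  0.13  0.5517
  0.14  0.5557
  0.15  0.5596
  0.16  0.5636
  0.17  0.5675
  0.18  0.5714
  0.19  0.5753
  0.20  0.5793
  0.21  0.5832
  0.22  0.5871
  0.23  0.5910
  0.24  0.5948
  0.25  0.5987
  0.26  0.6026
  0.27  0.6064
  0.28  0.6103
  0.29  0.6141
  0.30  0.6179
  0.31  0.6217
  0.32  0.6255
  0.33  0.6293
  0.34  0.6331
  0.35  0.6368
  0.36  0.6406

37.36

T = 1.25;  σ√T = 0.2907
d₁ = [ln(266/274) + (0.067 + 0.26²/2)·1.25] / 0.2907 = [-0.0296 + 0.1260] / 0.2907 = 0.3315 → 0.33
d₂ = d₁ − σ√T = 0.3315 − 0.2907 = 0.0408 → 0.04
e^(−rT) = e^(−0.067·1.25) = 0.9197
C = 266·N(0.33) − 274·0.9197·N(0.04) = 266·0.6293 − 274·0.9197·0.5160 = 167.3938 − 130.0309 = 37.3629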